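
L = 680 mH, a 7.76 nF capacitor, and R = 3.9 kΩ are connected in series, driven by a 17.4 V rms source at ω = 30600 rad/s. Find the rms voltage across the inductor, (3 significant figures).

X_L = ωL = 20800 Ω
X_C = 1/(ωC) = 4210 Ω
Net reactance X = X_L − X_C = 16600 Ω
Z = 3900 + j16600 Ω
|Z| = √(3900² + 16600²) = 17000 Ω
I = V/|Z| = 1.02 mA
V_L = I·|Z_L| = 0.00102 × 20800 = 21.2 V

21.2 V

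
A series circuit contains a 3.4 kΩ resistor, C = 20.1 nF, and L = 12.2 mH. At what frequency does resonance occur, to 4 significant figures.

ω₀ = 1/√(LC) = 1/√(0.0122 × 2.01e-08) = 63860 rad/s
f₀ = ω₀/(2π) = 10.16 kHz

10.16 kHz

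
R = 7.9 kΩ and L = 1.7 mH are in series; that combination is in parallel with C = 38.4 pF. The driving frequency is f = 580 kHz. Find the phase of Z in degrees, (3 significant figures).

ω = 2πf = 3.644e+06 rad/s
X_L = ωL = 6200 Ω
X_C = 1/(ωC) = 7150 Ω
Branch 1 (R+jX_L): Z₁ = 7900 + j6200 Ω, |Z₁| = 10000 Ω
Branch 2 (−jX_C): Z₂ = −j7150 Ω
Parallel: Z = Z₁Z₂/(Z₁+Z₂), |Z| = 9020 Ω, ∠Z = -45.0°

-45.0°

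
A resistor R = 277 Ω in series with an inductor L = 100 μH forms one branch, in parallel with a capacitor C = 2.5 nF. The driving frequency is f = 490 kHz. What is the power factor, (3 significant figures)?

ω = 2πf = 3.079e+06 rad/s
X_L = ωL = 308 Ω
X_C = 1/(ωC) = 130 Ω
Branch 1 (R+jX_L): Z₁ = 277 + j308 Ω, |Z₁| = 414 Ω
Branch 2 (−jX_C): Z₂ = −j130 Ω
Parallel: Z = Z₁Z₂/(Z₁+Z₂), |Z| = 163 Ω, ∠Z = -74.7°
cos φ = cos(-74.7°) = 0.264

0.264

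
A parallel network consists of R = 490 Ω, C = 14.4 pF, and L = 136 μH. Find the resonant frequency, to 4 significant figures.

ω₀ = 1/√(LC) = 1/√(0.000136 × 1.44e-11) = 2.26e+07 rad/s
f₀ = ω₀/(2π) = 3.596 MHz

3.596 MHz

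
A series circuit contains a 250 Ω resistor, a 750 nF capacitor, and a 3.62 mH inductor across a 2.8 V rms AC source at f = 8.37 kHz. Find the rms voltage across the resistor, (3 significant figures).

2.34 V

ω = 2πf = 52590 rad/s
X_L = ωL = 190 Ω
X_C = 1/(ωC) = 25.4 Ω
Net reactance X = X_L − X_C = 165 Ω
Z = 250 + j165 Ω
|Z| = √(250² + 165²) = 300 Ω
I = V/|Z| = 9.35 mA
V_R = I·|Z_R| = 0.00935 × 250 = 2.34 V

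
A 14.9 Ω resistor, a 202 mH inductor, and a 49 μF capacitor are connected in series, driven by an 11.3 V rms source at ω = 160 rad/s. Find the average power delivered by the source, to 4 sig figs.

204.8 mW

X_L = ωL = 32.32 Ω
X_C = 1/(ωC) = 127.6 Ω
Net reactance X = X_L − X_C = -95.23 Ω
Z = 14.90 − j95.23 Ω
|Z| = √(14.90² + 95.23²) = 96.39 Ω
∠Z = arctan(-95.23/14.90) = -81.11°
I = V/|Z| = 117.2 mA
P = VI cos φ = 11.3 × 0.1172 × cos(-81.11°) = 204.8 mW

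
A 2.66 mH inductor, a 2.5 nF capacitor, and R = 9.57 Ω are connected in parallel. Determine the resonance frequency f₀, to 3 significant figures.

61.7 kHz

ω₀ = 1/√(LC) = 1/√(0.00266 × 2.5e-09) = 387800 rad/s
f₀ = ω₀/(2π) = 61.7 kHz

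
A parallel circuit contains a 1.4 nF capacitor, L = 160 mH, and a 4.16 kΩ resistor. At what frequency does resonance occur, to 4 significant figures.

ω₀ = 1/√(LC) = 1/√(0.16 × 1.4e-09) = 66820 rad/s
f₀ = ω₀/(2π) = 10.63 kHz

10.63 kHz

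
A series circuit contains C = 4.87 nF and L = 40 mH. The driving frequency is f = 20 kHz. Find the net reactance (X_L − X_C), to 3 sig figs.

ω = 2πf = 125700 rad/s
X_L = ωL = 5030 Ω
X_C = 1/(ωC) = 1630 Ω
X = 5030 − 1630 = 3390 Ω

3390 Ω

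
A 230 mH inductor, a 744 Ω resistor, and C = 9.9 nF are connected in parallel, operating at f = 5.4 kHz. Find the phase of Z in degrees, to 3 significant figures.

-8.79°

ω = 2πf = 33930 rad/s
X_L = ωL = 7800 Ω
X_C = 1/(ωC) = 2980 Ω
Parallel: admittances add. Y = 1/R + 1/(jωL) + jωC
Y = (0.00134 + j0.000208) S
|Y| = 0.00136 S → |Z| = 1/|Y| = 735 Ω, ∠Z = −∠Y = -8.79°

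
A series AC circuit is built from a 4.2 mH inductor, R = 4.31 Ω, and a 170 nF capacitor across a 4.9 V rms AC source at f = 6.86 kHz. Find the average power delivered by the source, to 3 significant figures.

51.6 mW

ω = 2πf = 43100 rad/s
X_L = ωL = 181 Ω
X_C = 1/(ωC) = 136 Ω
Net reactance X = X_L − X_C = 44.6 Ω
Z = 4.31 + j44.6 Ω
|Z| = √(4.31² + 44.6²) = 44.8 Ω
∠Z = arctan(44.6/4.31) = 84.5°
I = V/|Z| = 109 mA
P = VI cos φ = 4.9 × 0.109 × cos(84.5°) = 51.6 mW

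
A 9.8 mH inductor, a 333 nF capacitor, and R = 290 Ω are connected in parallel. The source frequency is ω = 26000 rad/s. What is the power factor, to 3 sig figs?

0.589

X_L = ωL = 255 Ω
X_C = 1/(ωC) = 116 Ω
Parallel: admittances add. Y = 1/R + 1/(jωL) + jωC
Y = (0.00345 + j0.00473) S
|Y| = 0.00586 S → |Z| = 1/|Y| = 171 Ω, ∠Z = −∠Y = -53.9°
cos φ = cos(-53.9°) = 0.589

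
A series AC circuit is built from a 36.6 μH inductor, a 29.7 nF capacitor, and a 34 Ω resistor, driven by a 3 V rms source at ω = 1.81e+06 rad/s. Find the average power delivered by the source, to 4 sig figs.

89.32 mW

X_L = ωL = 66.25 Ω
X_C = 1/(ωC) = 18.60 Ω
Net reactance X = X_L − X_C = 47.64 Ω
Z = 34.00 + j47.64 Ω
|Z| = √(34.00² + 47.64²) = 58.53 Ω
∠Z = arctan(47.64/34.00) = 54.49°
I = V/|Z| = 51.25 mA
P = VI cos φ = 3 × 0.05125 × cos(54.49°) = 89.32 mW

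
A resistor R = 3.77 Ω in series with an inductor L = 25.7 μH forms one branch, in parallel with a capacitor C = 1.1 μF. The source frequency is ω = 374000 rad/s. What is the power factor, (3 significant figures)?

X_L = ωL = 9.61 Ω
X_C = 1/(ωC) = 2.43 Ω
Branch 1 (R+jX_L): Z₁ = 3.77 + j9.61 Ω, |Z₁| = 10.3 Ω
Branch 2 (−jX_C): Z₂ = −j2.43 Ω
Parallel: Z = Z₁Z₂/(Z₁+Z₂), |Z| = 3.09 Ω, ∠Z = -83.7°
cos φ = cos(-83.7°) = 0.109

0.109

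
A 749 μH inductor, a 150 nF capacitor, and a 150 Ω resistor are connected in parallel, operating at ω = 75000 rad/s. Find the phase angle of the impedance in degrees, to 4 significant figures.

44.50°

X_L = ωL = 56.17 Ω
X_C = 1/(ωC) = 88.89 Ω
Parallel: admittances add. Y = 1/R + 1/(jωL) + jωC
Y = (0.006667 − j0.006552) S
|Y| = 0.009347 S → |Z| = 1/|Y| = 107.0 Ω, ∠Z = −∠Y = 44.50°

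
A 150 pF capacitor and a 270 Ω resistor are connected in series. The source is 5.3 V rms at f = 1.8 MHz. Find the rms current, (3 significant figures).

ω = 2πf = 1.131e+07 rad/s
X_C = 1/(ωC) = 589 Ω
Z = 270 − j589 Ω
|Z| = √(270² + 589²) = 648 Ω
I = V/|Z| = 5.3/648 = 8.17 mA

8.17 mA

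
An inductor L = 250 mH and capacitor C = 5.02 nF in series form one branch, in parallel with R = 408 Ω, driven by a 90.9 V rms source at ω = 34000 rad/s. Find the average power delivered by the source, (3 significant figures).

X_L = ωL = 8500 Ω
X_C = 1/(ωC) = 5860 Ω
Branch 1: Z₁ = R = 408 Ω
Branch 2 (series LC): Z₂ = j(X_L − X_C) = j2640 Ω
Parallel: Z = Z₁Z₂/(Z₁+Z₂), |Z| = 403 Ω, ∠Z = 8.78°
I = V/|Z| = 225 mA
P = VI cos φ = 90.9 × 0.225 × cos(8.78°) = 20.3 W

20.3 W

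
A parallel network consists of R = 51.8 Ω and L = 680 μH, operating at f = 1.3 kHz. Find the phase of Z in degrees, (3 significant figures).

ω = 2πf = 8168 rad/s
X_L = ωL = 5.55 Ω
Parallel: admittances add. Y = 1/R + 1/(jωL)
Y = (0.0193 − j0.180) S
|Y| = 0.181 S → |Z| = 1/|Y| = 5.52 Ω, ∠Z = −∠Y = 83.9°

83.9°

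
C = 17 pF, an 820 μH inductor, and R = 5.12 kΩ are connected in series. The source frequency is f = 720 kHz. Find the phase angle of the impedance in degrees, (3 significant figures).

-61.1°

ω = 2πf = 4.524e+06 rad/s
X_L = ωL = 3710 Ω
X_C = 1/(ωC) = 13000 Ω
Net reactance X = X_L − X_C = -9290 Ω
Z = 5120 − j9290 Ω
|Z| = √(5120² + 9290²) = 10600 Ω
∠Z = arctan(-9290/5120) = -61.1°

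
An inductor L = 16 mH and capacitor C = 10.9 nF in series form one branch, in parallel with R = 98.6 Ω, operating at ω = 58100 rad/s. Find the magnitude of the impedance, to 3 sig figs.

X_L = ωL = 930 Ω
X_C = 1/(ωC) = 1580 Ω
Branch 1: Z₁ = R = 98.6 Ω
Branch 2 (series LC): Z₂ = j(X_L − X_C) = −j649 Ω
Parallel: Z = Z₁Z₂/(Z₁+Z₂), |Z| = 97.5 Ω, ∠Z = -8.63°

97.5 Ω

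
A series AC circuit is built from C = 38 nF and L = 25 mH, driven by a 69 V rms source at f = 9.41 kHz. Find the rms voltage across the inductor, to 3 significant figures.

ω = 2πf = 59120 rad/s
X_L = ωL = 1480 Ω
X_C = 1/(ωC) = 445 Ω
Net reactance X = X_L − X_C = 1030 Ω
Z = j1030 Ω
|Z| = √(0² + 1030²) = 1030 Ω
I = V/|Z| = 66.8 mA
V_L = I·|Z_L| = 0.0668 × 1480 = 98.7 V

98.7 V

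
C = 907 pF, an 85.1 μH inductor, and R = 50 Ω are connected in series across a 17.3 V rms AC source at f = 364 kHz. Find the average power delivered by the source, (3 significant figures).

ω = 2πf = 2.287e+06 rad/s
X_L = ωL = 195 Ω
X_C = 1/(ωC) = 482 Ω
Net reactance X = X_L − X_C = -287 Ω
Z = 50.0 − j287 Ω
|Z| = √(50.0² + 287²) = 292 Ω
∠Z = arctan(-287/50.0) = -80.1°
I = V/|Z| = 59.3 mA
P = VI cos φ = 17.3 × 0.0593 × cos(-80.1°) = 176 mW

176 mW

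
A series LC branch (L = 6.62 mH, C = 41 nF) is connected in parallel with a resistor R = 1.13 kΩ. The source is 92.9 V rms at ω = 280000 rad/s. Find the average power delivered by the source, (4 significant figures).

X_L = ωL = 1854 Ω
X_C = 1/(ωC) = 87.11 Ω
Branch 1: Z₁ = R = 1130 Ω
Branch 2 (series LC): Z₂ = j(X_L − X_C) = j1766 Ω
Parallel: Z = Z₁Z₂/(Z₁+Z₂), |Z| = 951.9 Ω, ∠Z = 32.61°
I = V/|Z| = 97.59 mA
P = VI cos φ = 92.9 × 0.09759 × cos(32.61°) = 7.638 W

7.638 W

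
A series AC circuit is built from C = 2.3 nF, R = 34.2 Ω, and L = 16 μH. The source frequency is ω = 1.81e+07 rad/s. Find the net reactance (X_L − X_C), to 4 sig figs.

265.6 Ω

X_L = ωL = 289.6 Ω
X_C = 1/(ωC) = 24.02 Ω
X = 289.6 − 24.02 = 265.6 Ω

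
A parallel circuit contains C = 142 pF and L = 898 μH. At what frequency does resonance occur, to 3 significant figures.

ω₀ = 1/√(LC) = 1/√(0.000898 × 1.42e-10) = 2.8e+06 rad/s
f₀ = ω₀/(2π) = 446 kHz

446 kHz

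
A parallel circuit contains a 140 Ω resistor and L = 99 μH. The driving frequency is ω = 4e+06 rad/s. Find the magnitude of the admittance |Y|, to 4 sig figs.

X_L = ωL = 396.0 Ω
Parallel: admittances add. Y = 1/R + 1/(jωL)
Y = (0.007143 − j0.002525) S
|Y| = 0.007576 S → |Z| = 1/|Y| = 132.0 Ω, ∠Z = −∠Y = 19.47°

7.576 mS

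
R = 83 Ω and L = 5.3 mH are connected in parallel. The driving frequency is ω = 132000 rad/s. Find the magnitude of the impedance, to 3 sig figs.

82.4 Ω

X_L = ωL = 700 Ω
Parallel: admittances add. Y = 1/R + 1/(jωL)
Y = (0.0120 − j0.00143) S
|Y| = 0.0121 S → |Z| = 1/|Y| = 82.4 Ω, ∠Z = −∠Y = 6.77°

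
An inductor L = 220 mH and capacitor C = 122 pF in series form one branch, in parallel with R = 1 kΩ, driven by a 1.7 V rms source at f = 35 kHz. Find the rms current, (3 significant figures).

ω = 2πf = 219900 rad/s
X_L = ωL = 48400 Ω
X_C = 1/(ωC) = 37300 Ω
Branch 1: Z₁ = R = 1000 Ω
Branch 2 (series LC): Z₂ = j(X_L − X_C) = j11100 Ω
Parallel: Z = Z₁Z₂/(Z₁+Z₂), |Z| = 996 Ω, ∠Z = 5.14°
I = V/|Z| = 1.7/996 = 1.71 mA

1.71 mA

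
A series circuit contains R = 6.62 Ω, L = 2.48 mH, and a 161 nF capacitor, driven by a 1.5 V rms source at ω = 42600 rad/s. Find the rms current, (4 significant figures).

X_L = ωL = 105.6 Ω
X_C = 1/(ωC) = 145.8 Ω
Net reactance X = X_L − X_C = -40.15 Ω
Z = 6.620 − j40.15 Ω
|Z| = √(6.620² + 40.15²) = 40.70 Ω
I = V/|Z| = 1.5/40.70 = 36.86 mA

36.86 mA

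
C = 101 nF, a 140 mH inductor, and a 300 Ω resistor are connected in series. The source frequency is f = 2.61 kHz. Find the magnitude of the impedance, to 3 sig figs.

1720 Ω

ω = 2πf = 16400 rad/s
X_L = ωL = 2300 Ω
X_C = 1/(ωC) = 604 Ω
Net reactance X = X_L − X_C = 1690 Ω
Z = 300 + j1690 Ω
|Z| = √(300² + 1690²) = 1720 Ω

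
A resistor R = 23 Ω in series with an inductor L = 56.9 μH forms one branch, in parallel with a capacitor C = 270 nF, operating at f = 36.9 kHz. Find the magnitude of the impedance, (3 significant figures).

ω = 2πf = 231800 rad/s
X_L = ωL = 13.2 Ω
X_C = 1/(ωC) = 16.0 Ω
Branch 1 (R+jX_L): Z₁ = 23.0 + j13.2 Ω, |Z₁| = 26.5 Ω
Branch 2 (−jX_C): Z₂ = −j16.0 Ω
Parallel: Z = Z₁Z₂/(Z₁+Z₂), |Z| = 18.3 Ω, ∠Z = -53.3°

18.3 Ω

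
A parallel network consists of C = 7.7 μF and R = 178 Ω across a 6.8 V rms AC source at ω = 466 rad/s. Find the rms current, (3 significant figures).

X_C = 1/(ωC) = 279 Ω
Parallel: admittances add. Y = 1/R + jωC
Y = (0.00562 + j0.00359) S
|Y| = 0.00667 S → |Z| = 1/|Y| = 150 Ω, ∠Z = −∠Y = -32.6°
I = V/|Z| = 6.8/150 = 45.3 mA

45.3 mA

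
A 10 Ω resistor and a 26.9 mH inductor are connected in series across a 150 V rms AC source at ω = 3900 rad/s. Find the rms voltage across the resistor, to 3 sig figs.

X_L = ωL = 105 Ω
Z = 10.0 + j105 Ω
|Z| = √(10.0² + 105²) = 105 Ω
I = V/|Z| = 1.42 A
V_R = I·|Z_R| = 1.42 × 10.0 = 14.2 V

14.2 V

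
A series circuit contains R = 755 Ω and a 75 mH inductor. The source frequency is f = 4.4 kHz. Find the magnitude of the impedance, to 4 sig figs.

2207 Ω

ω = 2πf = 27650 rad/s
X_L = ωL = 2073 Ω
Z = 755.0 + j2073 Ω
|Z| = √(755.0² + 2073²) = 2207 Ω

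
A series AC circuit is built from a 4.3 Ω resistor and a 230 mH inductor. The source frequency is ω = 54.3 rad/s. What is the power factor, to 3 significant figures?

X_L = ωL = 12.5 Ω
Z = 4.30 + j12.5 Ω
|Z| = √(4.30² + 12.5²) = 13.2 Ω
∠Z = arctan(12.5/4.30) = 71.0°
cos φ = cos(71.0°) = 0.326

0.326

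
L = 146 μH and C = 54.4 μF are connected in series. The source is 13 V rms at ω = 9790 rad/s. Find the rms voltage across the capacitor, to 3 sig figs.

54.4 V

X_L = ωL = 1.43 Ω
X_C = 1/(ωC) = 1.88 Ω
Net reactance X = X_L − X_C = -0.448 Ω
Z = − j0.448 Ω
|Z| = √(0² + 0.448²) = 0.448 Ω
I = V/|Z| = 29.0 A
V_C = I·|Z_C| = 29.0 × 1.88 = 54.4 V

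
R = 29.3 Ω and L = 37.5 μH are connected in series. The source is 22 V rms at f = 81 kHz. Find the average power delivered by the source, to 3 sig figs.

ω = 2πf = 508900 rad/s
X_L = ωL = 19.1 Ω
Z = 29.3 + j19.1 Ω
|Z| = √(29.3² + 19.1²) = 35.0 Ω
∠Z = arctan(19.1/29.3) = 33.1°
I = V/|Z| = 629 mA
P = VI cos φ = 22 × 0.629 × cos(33.1°) = 11.6 W

11.6 W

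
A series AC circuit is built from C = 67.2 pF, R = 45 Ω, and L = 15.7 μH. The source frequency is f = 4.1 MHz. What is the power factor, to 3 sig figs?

0.251

ω = 2πf = 2.576e+07 rad/s
X_L = ωL = 404 Ω
X_C = 1/(ωC) = 578 Ω
Net reactance X = X_L − X_C = -173 Ω
Z = 45.0 − j173 Ω
|Z| = √(45.0² + 173²) = 179 Ω
∠Z = arctan(-173/45.0) = -75.4°
cos φ = cos(-75.4°) = 0.251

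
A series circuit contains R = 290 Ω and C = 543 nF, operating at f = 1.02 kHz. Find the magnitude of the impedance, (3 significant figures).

408 Ω

ω = 2πf = 6409 rad/s
X_C = 1/(ωC) = 287 Ω
Z = 290 − j287 Ω
|Z| = √(290² + 287²) = 408 Ω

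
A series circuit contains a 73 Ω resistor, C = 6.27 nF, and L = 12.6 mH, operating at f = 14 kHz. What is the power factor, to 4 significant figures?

ω = 2πf = 87960 rad/s
X_L = ωL = 1108 Ω
X_C = 1/(ωC) = 1813 Ω
Net reactance X = X_L − X_C = -704.8 Ω
Z = 73.00 − j704.8 Ω
|Z| = √(73.00² + 704.8²) = 708.5 Ω
∠Z = arctan(-704.8/73.00) = -84.09°
cos φ = cos(-84.09°) = 0.1030

0.1030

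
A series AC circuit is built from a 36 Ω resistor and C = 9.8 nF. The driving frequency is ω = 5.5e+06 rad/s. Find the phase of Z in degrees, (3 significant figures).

X_C = 1/(ωC) = 18.6 Ω
Z = 36.0 − j18.6 Ω
|Z| = √(36.0² + 18.6²) = 40.5 Ω
∠Z = arctan(-18.6/36.0) = -27.3°

-27.3°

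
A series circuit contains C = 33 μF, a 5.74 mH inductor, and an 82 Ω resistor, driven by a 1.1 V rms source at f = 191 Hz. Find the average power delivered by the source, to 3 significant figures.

ω = 2πf = 1200 rad/s
X_L = ωL = 6.89 Ω
X_C = 1/(ωC) = 25.3 Ω
Net reactance X = X_L − X_C = -18.4 Ω
Z = 82.0 − j18.4 Ω
|Z| = √(82.0² + 18.4²) = 84.0 Ω
∠Z = arctan(-18.4/82.0) = -12.6°
I = V/|Z| = 13.1 mA
P = VI cos φ = 1.1 × 0.0131 × cos(-12.6°) = 14.1 mW

14.1 mW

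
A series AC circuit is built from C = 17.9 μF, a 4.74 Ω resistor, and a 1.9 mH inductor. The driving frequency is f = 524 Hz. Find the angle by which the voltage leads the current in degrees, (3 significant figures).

-66.1°

ω = 2πf = 3292 rad/s
X_L = ωL = 6.26 Ω
X_C = 1/(ωC) = 17.0 Ω
Net reactance X = X_L − X_C = -10.7 Ω
Z = 4.74 − j10.7 Ω
|Z| = √(4.74² + 10.7²) = 11.7 Ω
∠Z = arctan(-10.7/4.74) = -66.1°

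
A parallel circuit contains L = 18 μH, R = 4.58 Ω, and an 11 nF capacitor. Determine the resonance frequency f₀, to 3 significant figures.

ω₀ = 1/√(LC) = 1/√(1.8e-05 × 1.1e-08) = 2.247e+06 rad/s
f₀ = ω₀/(2π) = 358 kHz

358 kHz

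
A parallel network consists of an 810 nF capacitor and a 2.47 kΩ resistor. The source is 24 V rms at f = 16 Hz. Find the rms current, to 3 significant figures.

9.91 mA

ω = 2πf = 100.5 rad/s
X_C = 1/(ωC) = 12300 Ω
Parallel: admittances add. Y = 1/R + jωC
Y = (0.000405 + j8.14e-05) S
|Y| = 0.000413 S → |Z| = 1/|Y| = 2420 Ω, ∠Z = −∠Y = -11.4°
I = V/|Z| = 24/2420 = 9.91 mA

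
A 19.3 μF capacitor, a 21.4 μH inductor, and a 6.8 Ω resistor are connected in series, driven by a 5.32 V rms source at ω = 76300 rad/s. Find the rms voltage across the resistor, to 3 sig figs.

5.27 V

X_L = ωL = 1.63 Ω
X_C = 1/(ωC) = 0.679 Ω
Net reactance X = X_L − X_C = 0.954 Ω
Z = 6.80 + j0.954 Ω
|Z| = √(6.80² + 0.954²) = 6.87 Ω
I = V/|Z| = 775 mA
V_R = I·|Z_R| = 0.775 × 6.80 = 5.27 V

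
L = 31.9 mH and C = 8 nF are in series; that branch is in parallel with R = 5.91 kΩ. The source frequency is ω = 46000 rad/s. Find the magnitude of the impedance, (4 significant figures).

X_L = ωL = 1467 Ω
X_C = 1/(ωC) = 2717 Ω
Branch 1: Z₁ = R = 5910 Ω
Branch 2 (series LC): Z₂ = j(X_L − X_C) = −j1250 Ω
Parallel: Z = Z₁Z₂/(Z₁+Z₂), |Z| = 1223 Ω, ∠Z = -78.06°

1223 Ω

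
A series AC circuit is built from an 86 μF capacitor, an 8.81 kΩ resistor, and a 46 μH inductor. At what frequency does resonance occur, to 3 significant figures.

2.53 kHz

ω₀ = 1/√(LC) = 1/√(4.6e-05 × 8.6e-05) = 15900 rad/s
f₀ = ω₀/(2π) = 2.53 kHz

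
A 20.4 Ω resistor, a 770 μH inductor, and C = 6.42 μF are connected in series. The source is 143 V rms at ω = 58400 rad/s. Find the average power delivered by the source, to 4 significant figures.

189.1 W

X_L = ωL = 44.97 Ω
X_C = 1/(ωC) = 2.667 Ω
Net reactance X = X_L − X_C = 42.30 Ω
Z = 20.40 + j42.30 Ω
|Z| = √(20.40² + 42.30²) = 46.96 Ω
∠Z = arctan(42.30/20.40) = 64.25°
I = V/|Z| = 3.045 A
P = VI cos φ = 143 × 3.045 × cos(64.25°) = 189.1 W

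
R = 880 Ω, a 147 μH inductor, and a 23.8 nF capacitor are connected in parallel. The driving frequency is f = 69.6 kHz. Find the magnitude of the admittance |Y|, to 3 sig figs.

ω = 2πf = 437300 rad/s
X_L = ωL = 64.3 Ω
X_C = 1/(ωC) = 96.1 Ω
Parallel: admittances add. Y = 1/R + 1/(jωL) + jωC
Y = (0.00114 − j0.00515) S
|Y| = 0.00527 S → |Z| = 1/|Y| = 190 Ω, ∠Z = −∠Y = 77.6°

5.27 mS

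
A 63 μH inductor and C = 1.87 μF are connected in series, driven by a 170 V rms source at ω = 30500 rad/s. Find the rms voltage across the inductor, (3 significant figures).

20.9 V

X_L = ωL = 1.92 Ω
X_C = 1/(ωC) = 17.5 Ω
Net reactance X = X_L − X_C = -15.6 Ω
Z = − j15.6 Ω
|Z| = √(0² + 15.6²) = 15.6 Ω
I = V/|Z| = 10.9 A
V_L = I·|Z_L| = 10.9 × 1.92 = 20.9 V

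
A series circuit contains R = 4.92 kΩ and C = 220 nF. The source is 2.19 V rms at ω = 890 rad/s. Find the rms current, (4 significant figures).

308.8 μA

X_C = 1/(ωC) = 5107 Ω
Z = 4920 − j5107 Ω
|Z| = √(4920² + 5107²) = 7092 Ω
I = V/|Z| = 2.19/7092 = 308.8 μA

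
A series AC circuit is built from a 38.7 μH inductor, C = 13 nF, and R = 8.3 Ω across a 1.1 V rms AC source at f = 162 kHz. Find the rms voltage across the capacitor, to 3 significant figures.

ω = 2πf = 1.018e+06 rad/s
X_L = ωL = 39.4 Ω
X_C = 1/(ωC) = 75.6 Ω
Net reactance X = X_L − X_C = -36.2 Ω
Z = 8.30 − j36.2 Ω
|Z| = √(8.30² + 36.2²) = 37.1 Ω
I = V/|Z| = 29.6 mA
V_C = I·|Z_C| = 0.0296 × 75.6 = 2.24 V

2.24 V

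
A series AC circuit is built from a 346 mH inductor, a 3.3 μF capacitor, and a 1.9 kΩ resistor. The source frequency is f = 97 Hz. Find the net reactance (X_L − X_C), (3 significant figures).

-286 Ω

ω = 2πf = 609.5 rad/s
X_L = ωL = 211 Ω
X_C = 1/(ωC) = 497 Ω
X = 211 − 497 = -286 Ω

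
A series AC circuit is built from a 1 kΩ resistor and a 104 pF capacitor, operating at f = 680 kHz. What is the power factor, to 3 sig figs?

0.406

ω = 2πf = 4.273e+06 rad/s
X_C = 1/(ωC) = 2250 Ω
Z = 1000 − j2250 Ω
|Z| = √(1000² + 2250²) = 2460 Ω
∠Z = arctan(-2250/1000) = -66.0°
cos φ = cos(-66.0°) = 0.406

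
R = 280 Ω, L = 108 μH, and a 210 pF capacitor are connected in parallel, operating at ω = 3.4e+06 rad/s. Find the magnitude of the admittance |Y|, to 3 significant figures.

4.10 mS

X_L = ωL = 367 Ω
X_C = 1/(ωC) = 1400 Ω
Parallel: admittances add. Y = 1/R + 1/(jωL) + jωC
Y = (0.00357 − j0.00201) S
|Y| = 0.00410 S → |Z| = 1/|Y| = 244 Ω, ∠Z = −∠Y = 29.4°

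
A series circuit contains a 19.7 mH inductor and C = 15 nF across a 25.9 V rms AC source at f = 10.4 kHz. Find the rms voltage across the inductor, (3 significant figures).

ω = 2πf = 65350 rad/s
X_L = ωL = 1290 Ω
X_C = 1/(ωC) = 1020 Ω
Net reactance X = X_L − X_C = 267 Ω
Z = j267 Ω
|Z| = √(0² + 267²) = 267 Ω
I = V/|Z| = 97.0 mA
V_L = I·|Z_L| = 0.0970 × 1290 = 125 V

125 V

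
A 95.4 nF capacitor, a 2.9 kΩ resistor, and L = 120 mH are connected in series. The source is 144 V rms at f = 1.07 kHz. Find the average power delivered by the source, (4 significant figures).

ω = 2πf = 6723 rad/s
X_L = ωL = 806.8 Ω
X_C = 1/(ωC) = 1559 Ω
Net reactance X = X_L − X_C = -752.4 Ω
Z = 2900 − j752.4 Ω
|Z| = √(2900² + 752.4²) = 2996 Ω
∠Z = arctan(-752.4/2900) = -14.54°
I = V/|Z| = 48.06 mA
P = VI cos φ = 144 × 0.04806 × cos(-14.54°) = 6.699 W

6.699 W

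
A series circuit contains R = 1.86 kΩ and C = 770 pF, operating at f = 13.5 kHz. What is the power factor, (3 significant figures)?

0.121

ω = 2πf = 84820 rad/s
X_C = 1/(ωC) = 15300 Ω
Z = 1860 − j15300 Ω
|Z| = √(1860² + 15300²) = 15400 Ω
∠Z = arctan(-15300/1860) = -83.1°
cos φ = cos(-83.1°) = 0.121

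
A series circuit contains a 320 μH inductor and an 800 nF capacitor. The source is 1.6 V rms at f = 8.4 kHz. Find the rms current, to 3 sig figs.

235 mA

ω = 2πf = 52780 rad/s
X_L = ωL = 16.9 Ω
X_C = 1/(ωC) = 23.7 Ω
Net reactance X = X_L − X_C = -6.79 Ω
Z = − j6.79 Ω
|Z| = √(0² + 6.79²) = 6.79 Ω
I = V/|Z| = 1.6/6.79 = 235 mA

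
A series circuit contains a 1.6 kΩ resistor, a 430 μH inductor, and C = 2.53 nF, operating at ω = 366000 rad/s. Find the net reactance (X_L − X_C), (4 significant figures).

-922.6 Ω

X_L = ωL = 157.4 Ω
X_C = 1/(ωC) = 1080 Ω
X = 157.4 − 1080 = -922.6 Ω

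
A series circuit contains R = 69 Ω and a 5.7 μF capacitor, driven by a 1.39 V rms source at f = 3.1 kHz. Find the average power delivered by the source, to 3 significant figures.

ω = 2πf = 19480 rad/s
X_C = 1/(ωC) = 9.01 Ω
Z = 69.0 − j9.01 Ω
|Z| = √(69.0² + 9.01²) = 69.6 Ω
∠Z = arctan(-9.01/69.0) = -7.44°
I = V/|Z| = 20.0 mA
P = VI cos φ = 1.39 × 0.0200 × cos(-7.44°) = 27.5 mW

27.5 mW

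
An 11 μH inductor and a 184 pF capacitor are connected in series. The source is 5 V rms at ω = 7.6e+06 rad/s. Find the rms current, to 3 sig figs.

X_L = ωL = 83.6 Ω
X_C = 1/(ωC) = 715 Ω
Net reactance X = X_L − X_C = -632 Ω
Z = − j632 Ω
|Z| = √(0² + 632²) = 632 Ω
I = V/|Z| = 5/632 = 7.92 mA

7.92 mA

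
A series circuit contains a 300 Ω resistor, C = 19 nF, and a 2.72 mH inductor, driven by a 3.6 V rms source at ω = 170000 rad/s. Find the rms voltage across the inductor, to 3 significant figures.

4.94 V

X_L = ωL = 462 Ω
X_C = 1/(ωC) = 310 Ω
Net reactance X = X_L − X_C = 153 Ω
Z = 300 + j153 Ω
|Z| = √(300² + 153²) = 337 Ω
I = V/|Z| = 10.7 mA
V_L = I·|Z_L| = 0.0107 × 462 = 4.94 V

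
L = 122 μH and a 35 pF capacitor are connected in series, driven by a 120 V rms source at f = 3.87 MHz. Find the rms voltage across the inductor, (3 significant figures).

199 V

ω = 2πf = 2.432e+07 rad/s
X_L = ωL = 2970 Ω
X_C = 1/(ωC) = 1180 Ω
Net reactance X = X_L − X_C = 1790 Ω
Z = j1790 Ω
|Z| = √(0² + 1790²) = 1790 Ω
I = V/|Z| = 67.0 mA
V_L = I·|Z_L| = 0.0670 × 2970 = 199 V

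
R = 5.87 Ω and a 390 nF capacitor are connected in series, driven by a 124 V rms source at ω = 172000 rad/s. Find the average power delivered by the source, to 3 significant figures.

352 W

X_C = 1/(ωC) = 14.9 Ω
Z = 5.87 − j14.9 Ω
|Z| = √(5.87² + 14.9²) = 16.0 Ω
∠Z = arctan(-14.9/5.87) = -68.5°
I = V/|Z| = 7.74 A
P = VI cos φ = 124 × 7.74 × cos(-68.5°) = 352 W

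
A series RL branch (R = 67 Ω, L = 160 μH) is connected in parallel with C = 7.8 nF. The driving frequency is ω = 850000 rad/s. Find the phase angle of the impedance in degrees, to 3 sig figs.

-13.7°

X_L = ωL = 136 Ω
X_C = 1/(ωC) = 151 Ω
Branch 1 (R+jX_L): Z₁ = 67.0 + j136 Ω, |Z₁| = 152 Ω
Branch 2 (−jX_C): Z₂ = −j151 Ω
Parallel: Z = Z₁Z₂/(Z₁+Z₂), |Z| = 333 Ω, ∠Z = -13.7°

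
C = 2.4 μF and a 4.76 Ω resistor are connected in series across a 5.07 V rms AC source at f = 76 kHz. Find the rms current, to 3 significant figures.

1.05 A

ω = 2πf = 477500 rad/s
X_C = 1/(ωC) = 0.873 Ω
Z = 4.76 − j0.873 Ω
|Z| = √(4.76² + 0.873²) = 4.84 Ω
I = V/|Z| = 5.07/4.84 = 1.05 A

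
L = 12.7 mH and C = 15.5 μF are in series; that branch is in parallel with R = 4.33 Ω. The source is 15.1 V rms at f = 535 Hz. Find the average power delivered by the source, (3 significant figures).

ω = 2πf = 3362 rad/s
X_L = ωL = 42.7 Ω
X_C = 1/(ωC) = 19.2 Ω
Branch 1: Z₁ = R = 4.33 Ω
Branch 2 (series LC): Z₂ = j(X_L − X_C) = j23.5 Ω
Parallel: Z = Z₁Z₂/(Z₁+Z₂), |Z| = 4.26 Ω, ∠Z = 10.4°
I = V/|Z| = 3.55 A
P = VI cos φ = 15.1 × 3.55 × cos(10.4°) = 52.7 W

52.7 W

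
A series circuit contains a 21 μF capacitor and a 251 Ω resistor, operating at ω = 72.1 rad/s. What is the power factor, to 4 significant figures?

X_C = 1/(ωC) = 660.5 Ω
Z = 251.0 − j660.5 Ω
|Z| = √(251.0² + 660.5²) = 706.5 Ω
∠Z = arctan(-660.5/251.0) = -69.19°
cos φ = cos(-69.19°) = 0.3552

0.3552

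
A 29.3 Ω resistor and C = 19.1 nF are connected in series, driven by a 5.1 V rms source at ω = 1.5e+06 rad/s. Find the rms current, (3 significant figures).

X_C = 1/(ωC) = 34.9 Ω
Z = 29.3 − j34.9 Ω
|Z| = √(29.3² + 34.9²) = 45.6 Ω
I = V/|Z| = 5.1/45.6 = 112 mA

112 mA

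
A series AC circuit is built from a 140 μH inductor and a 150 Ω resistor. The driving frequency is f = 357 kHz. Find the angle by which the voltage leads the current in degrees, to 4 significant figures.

64.47°

ω = 2πf = 2.243e+06 rad/s
X_L = ωL = 314.0 Ω
Z = 150.0 + j314.0 Ω
|Z| = √(150.0² + 314.0²) = 348.0 Ω
∠Z = arctan(314.0/150.0) = 64.47°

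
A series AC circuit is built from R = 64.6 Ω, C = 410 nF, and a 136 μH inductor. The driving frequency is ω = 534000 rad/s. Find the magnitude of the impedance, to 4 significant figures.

X_L = ωL = 72.62 Ω
X_C = 1/(ωC) = 4.567 Ω
Net reactance X = X_L − X_C = 68.06 Ω
Z = 64.60 + j68.06 Ω
|Z| = √(64.60² + 68.06²) = 93.83 Ω

93.83 Ω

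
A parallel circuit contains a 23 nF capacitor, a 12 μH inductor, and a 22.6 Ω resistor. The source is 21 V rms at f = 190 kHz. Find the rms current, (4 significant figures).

1.286 A

ω = 2πf = 1.194e+06 rad/s
X_L = ωL = 14.33 Ω
X_C = 1/(ωC) = 36.42 Ω
Parallel: admittances add. Y = 1/R + 1/(jωL) + jωC
Y = (0.04425 − j0.04235) S
|Y| = 0.06125 S → |Z| = 1/|Y| = 16.33 Ω, ∠Z = −∠Y = 43.74°
I = V/|Z| = 21/16.33 = 1.286 A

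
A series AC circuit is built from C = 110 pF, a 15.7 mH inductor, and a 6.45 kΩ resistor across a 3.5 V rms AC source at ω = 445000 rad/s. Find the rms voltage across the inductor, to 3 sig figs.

1.64 V

X_L = ωL = 6990 Ω
X_C = 1/(ωC) = 20400 Ω
Net reactance X = X_L − X_C = -13400 Ω
Z = 6450 − j13400 Ω
|Z| = √(6450² + 13400²) = 14900 Ω
I = V/|Z| = 235 μA
V_L = I·|Z_L| = 0.000235 × 6990 = 1.64 V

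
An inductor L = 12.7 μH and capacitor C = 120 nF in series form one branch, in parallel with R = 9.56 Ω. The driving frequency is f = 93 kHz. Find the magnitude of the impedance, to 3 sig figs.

ω = 2πf = 584300 rad/s
X_L = ωL = 7.42 Ω
X_C = 1/(ωC) = 14.3 Ω
Branch 1: Z₁ = R = 9.56 Ω
Branch 2 (series LC): Z₂ = j(X_L − X_C) = −j6.84 Ω
Parallel: Z = Z₁Z₂/(Z₁+Z₂), |Z| = 5.56 Ω, ∠Z = -54.4°

5.56 Ω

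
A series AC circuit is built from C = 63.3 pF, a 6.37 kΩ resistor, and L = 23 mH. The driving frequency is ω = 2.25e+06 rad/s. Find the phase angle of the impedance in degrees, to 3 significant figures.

81.9°

X_L = ωL = 51800 Ω
X_C = 1/(ωC) = 7020 Ω
Net reactance X = X_L − X_C = 44700 Ω
Z = 6370 + j44700 Ω
|Z| = √(6370² + 44700²) = 45200 Ω
∠Z = arctan(44700/6370) = 81.9°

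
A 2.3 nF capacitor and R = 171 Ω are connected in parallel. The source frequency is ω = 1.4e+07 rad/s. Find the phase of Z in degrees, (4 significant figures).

-79.71°

X_C = 1/(ωC) = 31.06 Ω
Parallel: admittances add. Y = 1/R + jωC
Y = (0.005848 + j0.03220) S
|Y| = 0.03273 S → |Z| = 1/|Y| = 30.56 Ω, ∠Z = −∠Y = -79.71°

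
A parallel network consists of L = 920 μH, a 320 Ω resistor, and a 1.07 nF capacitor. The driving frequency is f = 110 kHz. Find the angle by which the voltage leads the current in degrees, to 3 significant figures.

14.9°

ω = 2πf = 691200 rad/s
X_L = ωL = 636 Ω
X_C = 1/(ωC) = 1350 Ω
Parallel: admittances add. Y = 1/R + 1/(jωL) + jωC
Y = (0.00313 − j0.000833) S
|Y| = 0.00323 S → |Z| = 1/|Y| = 309 Ω, ∠Z = −∠Y = 14.9°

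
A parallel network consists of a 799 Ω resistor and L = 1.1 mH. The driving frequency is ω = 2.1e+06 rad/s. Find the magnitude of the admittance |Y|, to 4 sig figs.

X_L = ωL = 2310 Ω
Parallel: admittances add. Y = 1/R + 1/(jωL)
Y = (0.001252 − j0.0004329) S
|Y| = 0.001324 S → |Z| = 1/|Y| = 755.1 Ω, ∠Z = −∠Y = 19.08°

1.324 mS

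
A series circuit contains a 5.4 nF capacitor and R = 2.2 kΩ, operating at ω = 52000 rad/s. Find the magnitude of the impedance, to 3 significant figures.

4190 Ω

X_C = 1/(ωC) = 3560 Ω
Z = 2200 − j3560 Ω
|Z| = √(2200² + 3560²) = 4190 Ω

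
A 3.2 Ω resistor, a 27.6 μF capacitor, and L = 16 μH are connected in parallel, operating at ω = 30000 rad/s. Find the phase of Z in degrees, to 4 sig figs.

76.02°

X_L = ωL = 0.4800 Ω
X_C = 1/(ωC) = 1.208 Ω
Parallel: admittances add. Y = 1/R + 1/(jωL) + jωC
Y = (0.3125 − j1.255) S
|Y| = 1.294 S → |Z| = 1/|Y| = 0.7730 Ω, ∠Z = −∠Y = 76.02°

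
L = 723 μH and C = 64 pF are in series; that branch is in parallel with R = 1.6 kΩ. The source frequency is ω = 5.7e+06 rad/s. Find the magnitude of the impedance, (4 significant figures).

X_L = ωL = 4121 Ω
X_C = 1/(ωC) = 2741 Ω
Branch 1: Z₁ = R = 1600 Ω
Branch 2 (series LC): Z₂ = j(X_L − X_C) = j1380 Ω
Parallel: Z = Z₁Z₂/(Z₁+Z₂), |Z| = 1045 Ω, ∠Z = 49.22°

1045 Ω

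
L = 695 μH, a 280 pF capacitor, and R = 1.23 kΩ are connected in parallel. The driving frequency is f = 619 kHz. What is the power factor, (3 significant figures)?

0.749

ω = 2πf = 3.889e+06 rad/s
X_L = ωL = 2700 Ω
X_C = 1/(ωC) = 918 Ω
Parallel: admittances add. Y = 1/R + 1/(jωL) + jωC
Y = (0.000813 + j0.000719) S
|Y| = 0.00109 S → |Z| = 1/|Y| = 921 Ω, ∠Z = −∠Y = -41.5°
cos φ = cos(-41.5°) = 0.749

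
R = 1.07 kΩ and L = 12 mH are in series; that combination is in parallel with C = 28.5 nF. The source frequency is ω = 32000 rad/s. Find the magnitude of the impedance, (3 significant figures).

970 Ω

X_L = ωL = 384 Ω
X_C = 1/(ωC) = 1100 Ω
Branch 1 (R+jX_L): Z₁ = 1070 + j384 Ω, |Z₁| = 1140 Ω
Branch 2 (−jX_C): Z₂ = −j1100 Ω
Parallel: Z = Z₁Z₂/(Z₁+Z₂), |Z| = 970 Ω, ∠Z = -36.6°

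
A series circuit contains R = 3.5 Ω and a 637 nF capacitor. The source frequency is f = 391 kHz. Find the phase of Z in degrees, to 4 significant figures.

ω = 2πf = 2.457e+06 rad/s
X_C = 1/(ωC) = 0.6390 Ω
Z = 3.500 − j0.6390 Ω
|Z| = √(3.500² + 0.6390²) = 3.558 Ω
∠Z = arctan(-0.6390/3.500) = -10.35°

-10.35°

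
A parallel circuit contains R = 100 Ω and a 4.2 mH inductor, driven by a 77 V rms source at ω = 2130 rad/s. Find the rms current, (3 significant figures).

X_L = ωL = 8.95 Ω
Parallel: admittances add. Y = 1/R + 1/(jωL)
Y = (0.0100 − j0.112) S
|Y| = 0.112 S → |Z| = 1/|Y| = 8.91 Ω, ∠Z = −∠Y = 84.9°
I = V/|Z| = 77/8.91 = 8.64 A

8.64 A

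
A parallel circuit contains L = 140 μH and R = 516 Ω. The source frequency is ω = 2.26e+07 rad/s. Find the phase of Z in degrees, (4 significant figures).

X_L = ωL = 3164 Ω
Parallel: admittances add. Y = 1/R + 1/(jωL)
Y = (0.001938 − j0.0003161) S
|Y| = 0.001964 S → |Z| = 1/|Y| = 509.3 Ω, ∠Z = −∠Y = 9.263°

9.263°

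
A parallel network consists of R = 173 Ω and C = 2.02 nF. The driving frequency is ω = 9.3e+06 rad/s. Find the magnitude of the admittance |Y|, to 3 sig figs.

19.7 mS

X_C = 1/(ωC) = 53.2 Ω
Parallel: admittances add. Y = 1/R + jωC
Y = (0.00578 + j0.0188) S
|Y| = 0.0197 S → |Z| = 1/|Y| = 50.9 Ω, ∠Z = −∠Y = -72.9°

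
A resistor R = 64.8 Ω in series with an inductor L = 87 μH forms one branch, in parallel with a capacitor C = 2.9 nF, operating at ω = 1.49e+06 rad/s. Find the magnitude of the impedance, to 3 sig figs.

X_L = ωL = 130 Ω
X_C = 1/(ωC) = 231 Ω
Branch 1 (R+jX_L): Z₁ = 64.8 + j130 Ω, |Z₁| = 145 Ω
Branch 2 (−jX_C): Z₂ = −j231 Ω
Parallel: Z = Z₁Z₂/(Z₁+Z₂), |Z| = 278 Ω, ∠Z = 31.0°

278 Ω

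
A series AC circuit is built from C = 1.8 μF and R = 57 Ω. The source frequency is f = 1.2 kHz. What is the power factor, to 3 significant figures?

0.612

ω = 2πf = 7540 rad/s
X_C = 1/(ωC) = 73.7 Ω
Z = 57.0 − j73.7 Ω
|Z| = √(57.0² + 73.7²) = 93.2 Ω
∠Z = arctan(-73.7/57.0) = -52.3°
cos φ = cos(-52.3°) = 0.612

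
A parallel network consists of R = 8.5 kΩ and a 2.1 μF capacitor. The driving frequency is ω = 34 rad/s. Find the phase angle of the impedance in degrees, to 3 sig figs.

X_C = 1/(ωC) = 14000 Ω
Parallel: admittances add. Y = 1/R + jωC
Y = (0.000118 + j7.14e-05) S
|Y| = 0.000138 S → |Z| = 1/|Y| = 7270 Ω, ∠Z = −∠Y = -31.3°

-31.3°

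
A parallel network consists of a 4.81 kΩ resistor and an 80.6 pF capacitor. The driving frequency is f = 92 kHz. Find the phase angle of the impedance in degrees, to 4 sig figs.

ω = 2πf = 578100 rad/s
X_C = 1/(ωC) = 21460 Ω
Parallel: admittances add. Y = 1/R + jωC
Y = (0.0002079 + j4.659e-05) S
|Y| = 0.0002131 S → |Z| = 1/|Y| = 4694 Ω, ∠Z = −∠Y = -12.63°

-12.63°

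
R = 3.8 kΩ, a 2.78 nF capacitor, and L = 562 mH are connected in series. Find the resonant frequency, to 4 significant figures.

ω₀ = 1/√(LC) = 1/√(0.562 × 2.78e-09) = 25300 rad/s
f₀ = ω₀/(2π) = 4.027 kHz

4.027 kHz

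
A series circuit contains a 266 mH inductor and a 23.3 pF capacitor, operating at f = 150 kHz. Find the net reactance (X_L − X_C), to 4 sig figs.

205200 Ω

ω = 2πf = 942500 rad/s
X_L = ωL = 250700 Ω
X_C = 1/(ωC) = 45540 Ω
X = 250700 − 45540 = 205200 Ω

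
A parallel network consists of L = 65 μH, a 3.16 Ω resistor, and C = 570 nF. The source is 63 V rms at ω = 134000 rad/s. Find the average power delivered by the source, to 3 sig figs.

1.26 kW

X_L = ωL = 8.71 Ω
X_C = 1/(ωC) = 13.1 Ω
Parallel: admittances add. Y = 1/R + 1/(jωL) + jωC
Y = (0.316 − j0.0384) S
|Y| = 0.319 S → |Z| = 1/|Y| = 3.14 Ω, ∠Z = −∠Y = 6.92°
I = V/|Z| = 20.1 A
P = VI cos φ = 63 × 20.1 × cos(6.92°) = 1.26 kW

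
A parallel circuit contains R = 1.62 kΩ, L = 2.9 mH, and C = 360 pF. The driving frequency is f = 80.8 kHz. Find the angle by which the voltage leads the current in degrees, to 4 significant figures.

38.81°

ω = 2πf = 507700 rad/s
X_L = ωL = 1472 Ω
X_C = 1/(ωC) = 5471 Ω
Parallel: admittances add. Y = 1/R + 1/(jωL) + jωC
Y = (0.0006173 − j0.0004965) S
|Y| = 0.0007922 S → |Z| = 1/|Y| = 1262 Ω, ∠Z = −∠Y = 38.81°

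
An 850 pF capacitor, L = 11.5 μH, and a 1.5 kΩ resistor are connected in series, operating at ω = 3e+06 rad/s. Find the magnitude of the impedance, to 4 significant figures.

X_L = ωL = 34.50 Ω
X_C = 1/(ωC) = 392.2 Ω
Net reactance X = X_L − X_C = -357.7 Ω
Z = 1500 − j357.7 Ω
|Z| = √(1500² + 357.7²) = 1542 Ω

1542 Ω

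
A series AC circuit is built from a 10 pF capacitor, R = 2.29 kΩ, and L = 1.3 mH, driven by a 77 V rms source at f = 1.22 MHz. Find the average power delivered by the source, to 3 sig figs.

ω = 2πf = 7.665e+06 rad/s
X_L = ωL = 9970 Ω
X_C = 1/(ωC) = 13000 Ω
Net reactance X = X_L − X_C = -3080 Ω
Z = 2290 − j3080 Ω
|Z| = √(2290² + 3080²) = 3840 Ω
∠Z = arctan(-3080/2290) = -53.4°
I = V/|Z| = 20.1 mA
P = VI cos φ = 77 × 0.0201 × cos(-53.4°) = 922 mW

922 mW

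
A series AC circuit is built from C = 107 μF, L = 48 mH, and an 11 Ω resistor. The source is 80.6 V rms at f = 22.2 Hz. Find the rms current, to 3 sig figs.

ω = 2πf = 139.5 rad/s
X_L = ωL = 6.70 Ω
X_C = 1/(ωC) = 67.0 Ω
Net reactance X = X_L − X_C = -60.3 Ω
Z = 11.0 − j60.3 Ω
|Z| = √(11.0² + 60.3²) = 61.3 Ω
I = V/|Z| = 80.6/61.3 = 1.31 A

1.31 A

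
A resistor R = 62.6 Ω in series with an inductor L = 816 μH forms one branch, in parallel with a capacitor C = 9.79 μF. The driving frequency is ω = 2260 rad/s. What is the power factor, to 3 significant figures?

X_L = ωL = 1.84 Ω
X_C = 1/(ωC) = 45.2 Ω
Branch 1 (R+jX_L): Z₁ = 62.6 + j1.84 Ω, |Z₁| = 62.6 Ω
Branch 2 (−jX_C): Z₂ = −j45.2 Ω
Parallel: Z = Z₁Z₂/(Z₁+Z₂), |Z| = 37.2 Ω, ∠Z = -53.6°
cos φ = cos(-53.6°) = 0.593

0.593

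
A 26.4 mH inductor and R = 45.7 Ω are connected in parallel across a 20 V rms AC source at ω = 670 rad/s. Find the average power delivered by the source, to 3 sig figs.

X_L = ωL = 17.7 Ω
Parallel: admittances add. Y = 1/R + 1/(jωL)
Y = (0.0219 − j0.0565) S
|Y| = 0.0606 S → |Z| = 1/|Y| = 16.5 Ω, ∠Z = −∠Y = 68.8°
I = V/|Z| = 1.21 A
P = VI cos φ = 20 × 1.21 × cos(68.8°) = 8.75 W

8.75 W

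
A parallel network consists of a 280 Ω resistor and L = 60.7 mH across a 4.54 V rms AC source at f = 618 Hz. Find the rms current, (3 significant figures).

ω = 2πf = 3883 rad/s
X_L = ωL = 236 Ω
Parallel: admittances add. Y = 1/R + 1/(jωL)
Y = (0.00357 − j0.00424) S
|Y| = 0.00555 S → |Z| = 1/|Y| = 180 Ω, ∠Z = −∠Y = 49.9°
I = V/|Z| = 4.54/180 = 25.2 mA

25.2 mA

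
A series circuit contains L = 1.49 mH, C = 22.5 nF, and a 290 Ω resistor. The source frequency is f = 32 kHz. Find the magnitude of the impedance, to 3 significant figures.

ω = 2πf = 201100 rad/s
X_L = ωL = 300 Ω
X_C = 1/(ωC) = 221 Ω
Net reactance X = X_L − X_C = 78.5 Ω
Z = 290 + j78.5 Ω
|Z| = √(290² + 78.5²) = 300 Ω

300 Ω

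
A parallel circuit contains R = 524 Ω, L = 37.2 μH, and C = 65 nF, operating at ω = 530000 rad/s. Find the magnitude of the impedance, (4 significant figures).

61.04 Ω

X_L = ωL = 19.72 Ω
X_C = 1/(ωC) = 29.03 Ω
Parallel: admittances add. Y = 1/R + 1/(jωL) + jωC
Y = (0.001908 − j0.01627) S
|Y| = 0.01638 S → |Z| = 1/|Y| = 61.04 Ω, ∠Z = −∠Y = 83.31°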